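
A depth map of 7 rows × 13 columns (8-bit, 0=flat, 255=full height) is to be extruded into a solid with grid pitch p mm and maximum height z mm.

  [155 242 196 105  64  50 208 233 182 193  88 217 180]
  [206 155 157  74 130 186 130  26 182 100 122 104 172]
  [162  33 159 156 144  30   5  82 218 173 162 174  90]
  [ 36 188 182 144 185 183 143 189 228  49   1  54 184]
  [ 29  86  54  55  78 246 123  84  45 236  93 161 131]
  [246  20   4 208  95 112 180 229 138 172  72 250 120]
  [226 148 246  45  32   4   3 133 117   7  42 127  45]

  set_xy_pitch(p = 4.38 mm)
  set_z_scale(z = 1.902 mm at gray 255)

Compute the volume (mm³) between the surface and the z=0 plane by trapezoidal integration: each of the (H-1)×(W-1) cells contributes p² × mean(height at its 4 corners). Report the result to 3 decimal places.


1312.092

height_mm = gray/255 × 1.902; cell vol = 4.38² × mean(4 corners)
unit = 4.38² × 1.902 / (4×255) = 0.0357733 mm³ per gray-sum
row 0: Σ corner-gray over 12 cells = 7001  → 250.4486
row 1: Σ corner-gray over 12 cells = 6034  → 215.8559
row 2: Σ corner-gray over 12 cells = 6236  → 223.0821
row 3: Σ corner-gray over 12 cells = 5994  → 214.4249
row 4: Σ corner-gray over 12 cells = 6008  → 214.9258
row 5: Σ corner-gray over 12 cells = 5405  → 193.3545
Σ rows: total corner-gray = 36678  → 1312.0918 mm³


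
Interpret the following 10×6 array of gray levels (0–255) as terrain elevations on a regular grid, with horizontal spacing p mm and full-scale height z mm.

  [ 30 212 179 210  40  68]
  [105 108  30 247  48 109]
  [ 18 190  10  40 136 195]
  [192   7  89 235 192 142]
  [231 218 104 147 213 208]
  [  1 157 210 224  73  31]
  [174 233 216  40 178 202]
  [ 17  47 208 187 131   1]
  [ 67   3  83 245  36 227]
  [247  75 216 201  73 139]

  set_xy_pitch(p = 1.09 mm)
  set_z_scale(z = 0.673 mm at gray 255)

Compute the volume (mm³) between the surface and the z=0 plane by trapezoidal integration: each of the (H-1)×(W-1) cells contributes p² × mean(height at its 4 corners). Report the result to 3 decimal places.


height_mm = gray/255 × 0.673; cell vol = 1.09² × mean(4 corners)
unit = 1.09² × 0.673 / (4×255) = 0.000783913 mm³ per gray-sum
row 0: Σ corner-gray over 5 cells = 2460  → 1.9284
row 1: Σ corner-gray over 5 cells = 2045  → 1.6031
row 2: Σ corner-gray over 5 cells = 2345  → 1.8383
row 3: Σ corner-gray over 5 cells = 3183  → 2.4952
row 4: Σ corner-gray over 5 cells = 3163  → 2.4795
row 5: Σ corner-gray over 5 cells = 3070  → 2.4066
row 6: Σ corner-gray over 5 cells = 2874  → 2.2530
row 7: Σ corner-gray over 5 cells = 2192  → 1.7183
row 8: Σ corner-gray over 5 cells = 2544  → 1.9943
Σ rows: total corner-gray = 23876  → 18.7167 mm³

18.717


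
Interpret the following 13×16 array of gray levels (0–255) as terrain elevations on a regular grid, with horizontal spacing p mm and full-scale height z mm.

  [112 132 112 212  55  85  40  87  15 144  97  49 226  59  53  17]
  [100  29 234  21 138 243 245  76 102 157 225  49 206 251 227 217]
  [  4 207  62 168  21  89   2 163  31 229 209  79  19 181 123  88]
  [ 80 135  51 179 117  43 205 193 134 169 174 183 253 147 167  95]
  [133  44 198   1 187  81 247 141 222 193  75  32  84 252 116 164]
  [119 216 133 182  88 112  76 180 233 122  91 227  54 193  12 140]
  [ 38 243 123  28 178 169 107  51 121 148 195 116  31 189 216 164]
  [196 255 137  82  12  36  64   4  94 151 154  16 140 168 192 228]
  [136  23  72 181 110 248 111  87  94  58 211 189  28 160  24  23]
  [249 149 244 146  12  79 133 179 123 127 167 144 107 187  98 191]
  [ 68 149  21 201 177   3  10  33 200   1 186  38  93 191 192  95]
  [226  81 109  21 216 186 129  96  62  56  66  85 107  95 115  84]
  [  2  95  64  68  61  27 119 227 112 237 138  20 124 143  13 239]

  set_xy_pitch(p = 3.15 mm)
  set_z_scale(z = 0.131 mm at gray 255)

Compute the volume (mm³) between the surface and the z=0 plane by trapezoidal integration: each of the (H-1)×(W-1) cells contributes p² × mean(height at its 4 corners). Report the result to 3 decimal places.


height_mm = gray/255 × 0.131; cell vol = 3.15² × mean(4 corners)
unit = 3.15² × 0.131 / (4×255) = 0.00127436 mm³ per gray-sum
row 0: Σ corner-gray over 15 cells = 7584  → 9.6647
row 1: Σ corner-gray over 15 cells = 7981  → 10.1707
row 2: Σ corner-gray over 15 cells = 7733  → 9.8546
row 3: Σ corner-gray over 15 cells = 8518  → 10.8550
row 4: Σ corner-gray over 15 cells = 8140  → 10.3733
row 5: Σ corner-gray over 15 cells = 8129  → 10.3593
row 6: Σ corner-gray over 15 cells = 7466  → 9.5144
row 7: Σ corner-gray over 15 cells = 6785  → 8.6465
row 8: Σ corner-gray over 15 cells = 7581  → 9.6609
row 9: Σ corner-gray over 15 cells = 7383  → 9.4086
row 10: Σ corner-gray over 15 cells = 6311  → 8.0425
row 11: Σ corner-gray over 15 cells = 6295  → 8.0221
Σ rows: total corner-gray = 89906  → 114.5726 mm³

114.573


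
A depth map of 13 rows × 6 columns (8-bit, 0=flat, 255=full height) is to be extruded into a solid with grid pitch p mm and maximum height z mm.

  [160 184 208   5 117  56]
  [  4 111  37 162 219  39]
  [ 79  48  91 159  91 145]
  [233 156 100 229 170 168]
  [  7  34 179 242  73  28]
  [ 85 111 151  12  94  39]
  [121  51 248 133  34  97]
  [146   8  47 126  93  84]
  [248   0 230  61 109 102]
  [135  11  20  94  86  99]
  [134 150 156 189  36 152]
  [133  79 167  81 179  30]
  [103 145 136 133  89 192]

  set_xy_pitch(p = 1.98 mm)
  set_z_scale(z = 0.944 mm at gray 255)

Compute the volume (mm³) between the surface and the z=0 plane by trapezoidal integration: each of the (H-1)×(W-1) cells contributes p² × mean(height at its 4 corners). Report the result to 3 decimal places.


height_mm = gray/255 × 0.944; cell vol = 1.98² × mean(4 corners)
unit = 1.98² × 0.944 / (4×255) = 0.00362829 mm³ per gray-sum
row 0: Σ corner-gray over 5 cells = 2345  → 8.5083
row 1: Σ corner-gray over 5 cells = 2103  → 7.6303
row 2: Σ corner-gray over 5 cells = 2713  → 9.8436
row 3: Σ corner-gray over 5 cells = 2802  → 10.1665
row 4: Σ corner-gray over 5 cells = 1951  → 7.0788
row 5: Σ corner-gray over 5 cells = 2010  → 7.2929
row 6: Σ corner-gray over 5 cells = 1928  → 6.9953
row 7: Σ corner-gray over 5 cells = 1928  → 6.9953
row 8: Σ corner-gray over 5 cells = 1806  → 6.5527
row 9: Σ corner-gray over 5 cells = 2004  → 7.2711
row 10: Σ corner-gray over 5 cells = 2523  → 9.1542
row 11: Σ corner-gray over 5 cells = 2476  → 8.9837
Σ rows: total corner-gray = 26589  → 96.4726 mm³

96.473


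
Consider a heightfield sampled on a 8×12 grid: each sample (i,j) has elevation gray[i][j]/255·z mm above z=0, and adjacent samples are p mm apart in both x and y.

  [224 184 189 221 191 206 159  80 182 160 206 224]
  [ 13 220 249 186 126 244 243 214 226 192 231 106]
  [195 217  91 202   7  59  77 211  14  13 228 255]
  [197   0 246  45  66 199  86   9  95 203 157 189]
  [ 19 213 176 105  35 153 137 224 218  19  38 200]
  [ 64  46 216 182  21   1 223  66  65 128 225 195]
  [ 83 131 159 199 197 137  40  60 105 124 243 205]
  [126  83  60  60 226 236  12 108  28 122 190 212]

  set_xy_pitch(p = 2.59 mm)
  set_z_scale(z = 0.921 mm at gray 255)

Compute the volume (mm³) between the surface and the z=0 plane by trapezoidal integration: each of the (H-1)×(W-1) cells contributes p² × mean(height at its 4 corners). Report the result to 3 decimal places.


height_mm = gray/255 × 0.921; cell vol = 2.59² × mean(4 corners)
unit = 2.59² × 0.921 / (4×255) = 0.00605702 mm³ per gray-sum
row 0: Σ corner-gray over 11 cells = 8385  → 50.7881
row 1: Σ corner-gray over 11 cells = 7069  → 42.8171
row 2: Σ corner-gray over 11 cells = 5286  → 32.0174
row 3: Σ corner-gray over 11 cells = 5453  → 33.0289
row 4: Σ corner-gray over 11 cells = 5460  → 33.0713
row 5: Σ corner-gray over 11 cells = 5683  → 34.4220
row 6: Σ corner-gray over 11 cells = 5666  → 34.3191
Σ rows: total corner-gray = 43002  → 260.4640 mm³

260.464


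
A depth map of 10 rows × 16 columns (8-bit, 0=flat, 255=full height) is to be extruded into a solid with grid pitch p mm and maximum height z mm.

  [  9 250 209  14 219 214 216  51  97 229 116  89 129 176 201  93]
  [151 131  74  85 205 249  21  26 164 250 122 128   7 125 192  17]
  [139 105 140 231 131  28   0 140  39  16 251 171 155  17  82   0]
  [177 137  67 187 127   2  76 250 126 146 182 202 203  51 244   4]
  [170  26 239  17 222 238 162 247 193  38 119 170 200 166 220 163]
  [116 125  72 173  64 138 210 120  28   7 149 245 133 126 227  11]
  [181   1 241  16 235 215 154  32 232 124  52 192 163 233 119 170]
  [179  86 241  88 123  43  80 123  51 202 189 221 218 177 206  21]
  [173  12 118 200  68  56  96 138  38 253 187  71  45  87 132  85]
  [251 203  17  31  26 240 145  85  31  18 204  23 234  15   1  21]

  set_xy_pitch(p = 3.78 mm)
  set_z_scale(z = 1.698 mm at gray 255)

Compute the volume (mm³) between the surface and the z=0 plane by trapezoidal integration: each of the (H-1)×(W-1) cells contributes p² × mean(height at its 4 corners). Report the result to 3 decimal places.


height_mm = gray/255 × 1.698; cell vol = 3.78² × mean(4 corners)
unit = 3.78² × 1.698 / (4×255) = 0.023786 mm³ per gray-sum
row 0: Σ corner-gray over 15 cells = 8248  → 196.1868
row 1: Σ corner-gray over 15 cells = 6877  → 163.5762
row 2: Σ corner-gray over 15 cells = 7332  → 174.3988
row 3: Σ corner-gray over 15 cells = 9028  → 214.7399
row 4: Σ corner-gray over 15 cells = 8608  → 204.7497
row 5: Σ corner-gray over 15 cells = 8130  → 193.3800
row 6: Σ corner-gray over 15 cells = 8665  → 206.1055
row 7: Σ corner-gray over 15 cells = 7556  → 179.7269
row 8: Σ corner-gray over 15 cells = 6078  → 144.5712
Σ rows: total corner-gray = 70522  → 1677.4351 mm³

1677.435


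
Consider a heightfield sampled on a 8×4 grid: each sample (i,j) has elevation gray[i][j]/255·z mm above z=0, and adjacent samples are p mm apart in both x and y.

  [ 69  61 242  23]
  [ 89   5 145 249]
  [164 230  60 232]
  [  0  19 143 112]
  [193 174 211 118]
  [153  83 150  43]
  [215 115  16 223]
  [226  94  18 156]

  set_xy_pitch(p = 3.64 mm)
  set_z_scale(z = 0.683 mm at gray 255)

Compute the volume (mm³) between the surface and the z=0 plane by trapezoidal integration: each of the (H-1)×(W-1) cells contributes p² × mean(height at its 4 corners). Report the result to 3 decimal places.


91.293

height_mm = gray/255 × 0.683; cell vol = 3.64² × mean(4 corners)
unit = 3.64² × 0.683 / (4×255) = 0.00887204 mm³ per gray-sum
row 0: Σ corner-gray over 3 cells = 1336  → 11.8530
row 1: Σ corner-gray over 3 cells = 1614  → 14.3195
row 2: Σ corner-gray over 3 cells = 1412  → 12.5273
row 3: Σ corner-gray over 3 cells = 1517  → 13.4589
row 4: Σ corner-gray over 3 cells = 1743  → 15.4640
row 5: Σ corner-gray over 3 cells = 1362  → 12.0837
row 6: Σ corner-gray over 3 cells = 1306  → 11.5869
Σ rows: total corner-gray = 10290  → 91.2933 mm³


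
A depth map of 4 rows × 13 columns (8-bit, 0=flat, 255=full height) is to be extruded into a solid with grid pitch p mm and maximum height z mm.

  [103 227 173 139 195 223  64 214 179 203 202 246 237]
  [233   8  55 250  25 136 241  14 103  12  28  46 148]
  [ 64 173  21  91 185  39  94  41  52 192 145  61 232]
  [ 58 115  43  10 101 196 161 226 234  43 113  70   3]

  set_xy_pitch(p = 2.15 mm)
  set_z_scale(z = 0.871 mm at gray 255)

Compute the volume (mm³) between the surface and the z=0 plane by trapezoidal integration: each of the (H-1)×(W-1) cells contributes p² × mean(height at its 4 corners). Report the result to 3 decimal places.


height_mm = gray/255 × 0.871; cell vol = 2.15² × mean(4 corners)
unit = 2.15² × 0.871 / (4×255) = 0.00394725 mm³ per gray-sum
row 0: Σ corner-gray over 12 cells = 6687  → 26.3953
row 1: Σ corner-gray over 12 cells = 4701  → 18.5560
row 2: Σ corner-gray over 12 cells = 5169  → 20.4033
Σ rows: total corner-gray = 16557  → 65.3547 mm³

65.355


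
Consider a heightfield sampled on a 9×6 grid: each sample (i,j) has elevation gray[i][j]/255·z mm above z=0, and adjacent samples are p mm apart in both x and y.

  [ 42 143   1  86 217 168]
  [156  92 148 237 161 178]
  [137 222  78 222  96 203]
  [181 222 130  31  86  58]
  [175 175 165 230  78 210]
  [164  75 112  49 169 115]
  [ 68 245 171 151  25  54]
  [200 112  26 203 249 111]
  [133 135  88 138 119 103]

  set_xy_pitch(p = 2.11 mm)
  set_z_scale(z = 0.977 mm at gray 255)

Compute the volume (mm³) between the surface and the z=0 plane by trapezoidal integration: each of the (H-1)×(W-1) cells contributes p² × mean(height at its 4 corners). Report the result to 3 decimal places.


height_mm = gray/255 × 0.977; cell vol = 2.11² × mean(4 corners)
unit = 2.11² × 0.977 / (4×255) = 0.00426441 mm³ per gray-sum
row 0: Σ corner-gray over 5 cells = 2714  → 11.5736
row 1: Σ corner-gray over 5 cells = 3186  → 13.5864
row 2: Σ corner-gray over 5 cells = 2753  → 11.7399
row 3: Σ corner-gray over 5 cells = 2858  → 12.1877
row 4: Σ corner-gray over 5 cells = 2770  → 11.8124
row 5: Σ corner-gray over 5 cells = 2395  → 10.2133
row 6: Σ corner-gray over 5 cells = 2797  → 11.9276
row 7: Σ corner-gray over 5 cells = 2687  → 11.4585
Σ rows: total corner-gray = 22160  → 94.4994 mm³

94.499


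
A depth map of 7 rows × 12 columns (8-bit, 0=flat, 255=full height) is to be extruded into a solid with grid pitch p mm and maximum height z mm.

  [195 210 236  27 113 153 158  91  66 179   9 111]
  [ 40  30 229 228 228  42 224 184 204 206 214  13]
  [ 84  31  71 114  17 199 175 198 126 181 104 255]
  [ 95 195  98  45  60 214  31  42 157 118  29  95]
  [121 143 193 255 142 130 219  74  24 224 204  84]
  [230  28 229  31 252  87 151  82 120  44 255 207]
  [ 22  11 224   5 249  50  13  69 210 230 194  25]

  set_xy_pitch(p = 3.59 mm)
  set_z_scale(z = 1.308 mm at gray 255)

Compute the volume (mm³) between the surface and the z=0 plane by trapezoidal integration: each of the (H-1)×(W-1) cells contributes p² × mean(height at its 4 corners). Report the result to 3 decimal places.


height_mm = gray/255 × 1.308; cell vol = 3.59² × mean(4 corners)
unit = 3.59² × 1.308 / (4×255) = 0.0165271 mm³ per gray-sum
row 0: Σ corner-gray over 11 cells = 6421  → 106.1205
row 1: Σ corner-gray over 11 cells = 6402  → 105.8064
row 2: Σ corner-gray over 11 cells = 4939  → 81.6273
row 3: Σ corner-gray over 11 cells = 5589  → 92.3699
row 4: Σ corner-gray over 11 cells = 6416  → 106.0378
row 5: Σ corner-gray over 11 cells = 5552  → 91.7584
Σ rows: total corner-gray = 35319  → 583.7204 mm³

583.720


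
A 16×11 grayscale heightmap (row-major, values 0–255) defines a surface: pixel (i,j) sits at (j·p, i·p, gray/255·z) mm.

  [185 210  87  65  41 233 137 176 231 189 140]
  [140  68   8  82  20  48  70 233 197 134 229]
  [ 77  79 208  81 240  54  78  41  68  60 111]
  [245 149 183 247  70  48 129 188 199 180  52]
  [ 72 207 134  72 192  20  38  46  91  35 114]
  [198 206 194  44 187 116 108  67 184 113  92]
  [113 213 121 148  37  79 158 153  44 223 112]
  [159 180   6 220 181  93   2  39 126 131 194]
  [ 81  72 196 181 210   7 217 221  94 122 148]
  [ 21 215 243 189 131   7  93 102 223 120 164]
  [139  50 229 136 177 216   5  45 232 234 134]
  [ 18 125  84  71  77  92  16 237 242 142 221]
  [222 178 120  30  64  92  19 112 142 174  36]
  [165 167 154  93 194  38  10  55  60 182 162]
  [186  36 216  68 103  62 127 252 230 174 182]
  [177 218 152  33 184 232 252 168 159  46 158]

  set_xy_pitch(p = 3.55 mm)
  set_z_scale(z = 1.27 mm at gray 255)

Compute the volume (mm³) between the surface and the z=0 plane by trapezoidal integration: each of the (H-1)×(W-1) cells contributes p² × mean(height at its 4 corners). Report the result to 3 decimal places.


height_mm = gray/255 × 1.27; cell vol = 3.55² × mean(4 corners)
unit = 3.55² × 1.27 / (4×255) = 0.0156913 mm³ per gray-sum
row 0: Σ corner-gray over 10 cells = 5152  → 80.8418
row 1: Σ corner-gray over 10 cells = 4095  → 64.2561
row 2: Σ corner-gray over 10 cells = 5089  → 79.8533
row 3: Σ corner-gray over 10 cells = 4939  → 77.4996
row 4: Σ corner-gray over 10 cells = 4584  → 71.9291
row 5: Σ corner-gray over 10 cells = 5305  → 83.2426
row 6: Σ corner-gray over 10 cells = 4886  → 76.6679
row 7: Σ corner-gray over 10 cells = 5178  → 81.2498
row 8: Σ corner-gray over 10 cells = 5700  → 89.4407
row 9: Σ corner-gray over 10 cells = 5752  → 90.2566
row 10: Σ corner-gray over 10 cells = 5332  → 83.6663
row 11: Σ corner-gray over 10 cells = 4531  → 71.0975
row 12: Σ corner-gray over 10 cells = 4353  → 68.3044
row 13: Σ corner-gray over 10 cells = 5137  → 80.6065
row 14: Σ corner-gray over 10 cells = 6127  → 96.1409
Σ rows: total corner-gray = 76160  → 1195.0531 mm³

1195.053


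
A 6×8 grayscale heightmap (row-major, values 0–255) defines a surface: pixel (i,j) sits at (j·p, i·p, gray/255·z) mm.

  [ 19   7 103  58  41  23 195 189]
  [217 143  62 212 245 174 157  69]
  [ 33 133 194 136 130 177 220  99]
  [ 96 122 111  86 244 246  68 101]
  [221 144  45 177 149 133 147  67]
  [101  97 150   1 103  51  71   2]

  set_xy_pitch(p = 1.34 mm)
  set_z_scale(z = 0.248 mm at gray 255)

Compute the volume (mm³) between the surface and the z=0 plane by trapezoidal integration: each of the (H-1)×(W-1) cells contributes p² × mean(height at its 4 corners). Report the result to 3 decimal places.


height_mm = gray/255 × 0.248; cell vol = 1.34² × mean(4 corners)
unit = 1.34² × 0.248 / (4×255) = 0.000436577 mm³ per gray-sum
row 0: Σ corner-gray over 7 cells = 3334  → 1.4555
row 1: Σ corner-gray over 7 cells = 4384  → 1.9140
row 2: Σ corner-gray over 7 cells = 4063  → 1.7738
row 3: Σ corner-gray over 7 cells = 3829  → 1.6717
row 4: Σ corner-gray over 7 cells = 2927  → 1.2779
Σ rows: total corner-gray = 18537  → 8.0928 mm³

8.093


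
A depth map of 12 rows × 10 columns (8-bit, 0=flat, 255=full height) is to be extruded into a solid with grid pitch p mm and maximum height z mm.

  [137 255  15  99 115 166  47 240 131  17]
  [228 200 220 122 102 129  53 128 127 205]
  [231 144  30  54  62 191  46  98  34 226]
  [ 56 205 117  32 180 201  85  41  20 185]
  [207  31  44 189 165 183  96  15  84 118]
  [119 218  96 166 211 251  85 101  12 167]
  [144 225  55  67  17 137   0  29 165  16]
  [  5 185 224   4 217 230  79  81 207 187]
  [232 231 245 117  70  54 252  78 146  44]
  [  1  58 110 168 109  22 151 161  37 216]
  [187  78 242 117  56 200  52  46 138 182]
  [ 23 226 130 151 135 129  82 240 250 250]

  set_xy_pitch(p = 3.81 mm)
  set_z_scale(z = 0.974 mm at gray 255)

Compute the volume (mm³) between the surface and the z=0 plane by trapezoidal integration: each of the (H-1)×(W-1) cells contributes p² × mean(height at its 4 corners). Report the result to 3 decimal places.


677.451

height_mm = gray/255 × 0.974; cell vol = 3.81² × mean(4 corners)
unit = 3.81² × 0.974 / (4×255) = 0.0138615 mm³ per gray-sum
row 0: Σ corner-gray over 9 cells = 4885  → 67.7132
row 1: Σ corner-gray over 9 cells = 4370  → 60.5745
row 2: Σ corner-gray over 9 cells = 3778  → 52.3686
row 3: Σ corner-gray over 9 cells = 3942  → 54.6418
row 4: Σ corner-gray over 9 cells = 4505  → 62.4458
row 5: Σ corner-gray over 9 cells = 4116  → 57.0537
row 6: Σ corner-gray over 9 cells = 4196  → 58.1627
row 7: Σ corner-gray over 9 cells = 5308  → 73.5766
row 8: Σ corner-gray over 9 cells = 4511  → 62.5290
row 9: Σ corner-gray over 9 cells = 4076  → 56.4993
row 10: Σ corner-gray over 9 cells = 5186  → 71.8855
Σ rows: total corner-gray = 48873  → 677.4508 mm³


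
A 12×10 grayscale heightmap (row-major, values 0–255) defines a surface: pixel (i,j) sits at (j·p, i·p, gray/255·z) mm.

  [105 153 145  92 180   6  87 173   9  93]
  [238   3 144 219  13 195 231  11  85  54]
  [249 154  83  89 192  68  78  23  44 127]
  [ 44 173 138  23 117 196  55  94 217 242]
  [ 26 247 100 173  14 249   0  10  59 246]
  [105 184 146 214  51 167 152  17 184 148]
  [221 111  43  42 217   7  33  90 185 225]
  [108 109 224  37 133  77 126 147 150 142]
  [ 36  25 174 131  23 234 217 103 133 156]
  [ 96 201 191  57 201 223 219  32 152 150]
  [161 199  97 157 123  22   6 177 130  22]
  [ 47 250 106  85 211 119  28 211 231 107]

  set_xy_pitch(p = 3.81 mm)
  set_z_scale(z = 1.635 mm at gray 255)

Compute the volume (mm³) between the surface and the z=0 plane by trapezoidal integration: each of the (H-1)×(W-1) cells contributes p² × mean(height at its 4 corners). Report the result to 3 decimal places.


1126.100

height_mm = gray/255 × 1.635; cell vol = 3.81² × mean(4 corners)
unit = 3.81² × 1.635 / (4×255) = 0.0232685 mm³ per gray-sum
row 0: Σ corner-gray over 9 cells = 3982  → 92.6550
row 1: Σ corner-gray over 9 cells = 3932  → 91.4916
row 2: Σ corner-gray over 9 cells = 4150  → 96.5641
row 3: Σ corner-gray over 9 cells = 4288  → 99.7751
row 4: Σ corner-gray over 9 cells = 4459  → 103.7540
row 5: Σ corner-gray over 9 cells = 4385  → 102.0322
row 6: Σ corner-gray over 9 cells = 4158  → 96.7502
row 7: Σ corner-gray over 9 cells = 4528  → 105.3596
row 8: Σ corner-gray over 9 cells = 5070  → 117.9711
row 9: Σ corner-gray over 9 cells = 4803  → 111.7584
row 10: Σ corner-gray over 9 cells = 4641  → 107.9889
Σ rows: total corner-gray = 48396  → 1126.1001 mm³


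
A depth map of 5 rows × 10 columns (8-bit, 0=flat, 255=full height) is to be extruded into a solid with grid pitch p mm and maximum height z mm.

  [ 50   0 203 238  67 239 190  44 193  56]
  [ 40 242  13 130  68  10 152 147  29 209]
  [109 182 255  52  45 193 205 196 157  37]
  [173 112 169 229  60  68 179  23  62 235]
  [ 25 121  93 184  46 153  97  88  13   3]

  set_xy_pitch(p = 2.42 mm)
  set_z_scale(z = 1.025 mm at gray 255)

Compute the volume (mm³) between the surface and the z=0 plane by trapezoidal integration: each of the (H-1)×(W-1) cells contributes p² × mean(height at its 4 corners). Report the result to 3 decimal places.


height_mm = gray/255 × 1.025; cell vol = 2.42² × mean(4 corners)
unit = 2.42² × 1.025 / (4×255) = 0.00588511 mm³ per gray-sum
row 0: Σ corner-gray over 9 cells = 4285  → 25.2177
row 1: Σ corner-gray over 9 cells = 4547  → 26.7596
row 2: Σ corner-gray over 9 cells = 4928  → 29.0018
row 3: Σ corner-gray over 9 cells = 3830  → 22.5400
Σ rows: total corner-gray = 17590  → 103.5190 mm³

103.519


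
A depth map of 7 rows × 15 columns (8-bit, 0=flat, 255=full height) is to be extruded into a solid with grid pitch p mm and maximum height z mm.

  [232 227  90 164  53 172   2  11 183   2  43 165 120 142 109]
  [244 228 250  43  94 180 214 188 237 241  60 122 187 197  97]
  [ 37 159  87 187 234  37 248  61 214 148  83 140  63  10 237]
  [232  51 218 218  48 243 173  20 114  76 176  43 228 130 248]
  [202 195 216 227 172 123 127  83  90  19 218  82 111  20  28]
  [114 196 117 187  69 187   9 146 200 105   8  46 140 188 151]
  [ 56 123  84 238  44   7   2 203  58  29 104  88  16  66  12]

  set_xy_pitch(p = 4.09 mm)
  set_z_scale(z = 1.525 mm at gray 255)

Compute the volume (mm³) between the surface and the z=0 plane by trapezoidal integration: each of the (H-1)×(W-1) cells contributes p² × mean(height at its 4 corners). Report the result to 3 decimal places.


height_mm = gray/255 × 1.525; cell vol = 4.09² × mean(4 corners)
unit = 4.09² × 1.525 / (4×255) = 0.0250101 mm³ per gray-sum
row 0: Σ corner-gray over 14 cells = 7912  → 197.8803
row 1: Σ corner-gray over 14 cells = 8439  → 211.0607
row 2: Σ corner-gray over 14 cells = 7572  → 189.3769
row 3: Σ corner-gray over 14 cells = 7552  → 188.8766
row 4: Σ corner-gray over 14 cells = 7057  → 176.4966
row 5: Σ corner-gray over 14 cells = 5653  → 141.3824
Σ rows: total corner-gray = 44185  → 1105.0735 mm³

1105.073


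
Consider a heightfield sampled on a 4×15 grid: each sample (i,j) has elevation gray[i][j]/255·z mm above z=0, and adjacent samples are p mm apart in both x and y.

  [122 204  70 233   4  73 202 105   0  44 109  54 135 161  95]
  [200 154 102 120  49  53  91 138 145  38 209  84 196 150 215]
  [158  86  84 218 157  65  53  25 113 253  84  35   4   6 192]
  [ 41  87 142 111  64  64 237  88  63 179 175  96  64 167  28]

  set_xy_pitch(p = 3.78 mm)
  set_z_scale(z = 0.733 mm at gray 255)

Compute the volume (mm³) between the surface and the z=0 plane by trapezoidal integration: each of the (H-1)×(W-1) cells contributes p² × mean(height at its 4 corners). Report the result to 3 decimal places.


190.226

height_mm = gray/255 × 0.733; cell vol = 3.78² × mean(4 corners)
unit = 3.78² × 0.733 / (4×255) = 0.010268 mm³ per gray-sum
row 0: Σ corner-gray over 14 cells = 6478  → 66.5163
row 1: Σ corner-gray over 14 cells = 6189  → 63.5489
row 2: Σ corner-gray over 14 cells = 5859  → 60.1604
Σ rows: total corner-gray = 18526  → 190.2256 mm³


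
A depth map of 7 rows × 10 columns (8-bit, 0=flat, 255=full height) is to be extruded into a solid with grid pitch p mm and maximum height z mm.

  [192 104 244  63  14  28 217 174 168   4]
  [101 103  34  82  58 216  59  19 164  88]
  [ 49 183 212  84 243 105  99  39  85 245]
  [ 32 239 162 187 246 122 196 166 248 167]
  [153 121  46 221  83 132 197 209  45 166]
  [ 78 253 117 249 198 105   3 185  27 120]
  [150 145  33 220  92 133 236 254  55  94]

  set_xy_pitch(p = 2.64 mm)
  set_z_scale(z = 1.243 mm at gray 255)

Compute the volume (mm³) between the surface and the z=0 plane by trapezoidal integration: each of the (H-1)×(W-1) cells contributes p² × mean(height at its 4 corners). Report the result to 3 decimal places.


height_mm = gray/255 × 1.243; cell vol = 2.64² × mean(4 corners)
unit = 2.64² × 1.243 / (4×255) = 0.00849335 mm³ per gray-sum
row 0: Σ corner-gray over 9 cells = 3879  → 32.9457
row 1: Σ corner-gray over 9 cells = 4053  → 34.4235
row 2: Σ corner-gray over 9 cells = 5725  → 48.6244
row 3: Σ corner-gray over 9 cells = 5758  → 48.9047
row 4: Σ corner-gray over 9 cells = 4899  → 41.6089
row 5: Σ corner-gray over 9 cells = 5052  → 42.9084
Σ rows: total corner-gray = 29366  → 249.4156 mm³

249.416


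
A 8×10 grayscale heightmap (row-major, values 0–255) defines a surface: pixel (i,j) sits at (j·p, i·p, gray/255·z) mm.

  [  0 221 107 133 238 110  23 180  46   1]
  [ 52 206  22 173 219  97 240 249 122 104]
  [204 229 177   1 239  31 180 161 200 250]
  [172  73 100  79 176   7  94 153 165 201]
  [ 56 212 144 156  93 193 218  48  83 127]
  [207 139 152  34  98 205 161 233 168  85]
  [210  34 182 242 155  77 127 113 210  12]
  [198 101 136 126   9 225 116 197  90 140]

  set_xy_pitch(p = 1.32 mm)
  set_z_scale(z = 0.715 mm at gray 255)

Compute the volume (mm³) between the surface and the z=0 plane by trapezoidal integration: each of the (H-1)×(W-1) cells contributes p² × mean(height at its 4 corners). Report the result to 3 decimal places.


height_mm = gray/255 × 0.715; cell vol = 1.32² × mean(4 corners)
unit = 1.32² × 0.715 / (4×255) = 0.00122139 mm³ per gray-sum
row 0: Σ corner-gray over 9 cells = 4929  → 6.0202
row 1: Σ corner-gray over 9 cells = 5702  → 6.9644
row 2: Σ corner-gray over 9 cells = 4957  → 6.0544
row 3: Σ corner-gray over 9 cells = 4544  → 5.5500
row 4: Σ corner-gray over 9 cells = 5149  → 6.2889
row 5: Σ corner-gray over 9 cells = 5174  → 6.3195
row 6: Σ corner-gray over 9 cells = 4840  → 5.9115
Σ rows: total corner-gray = 35295  → 43.1089 mm³

43.109


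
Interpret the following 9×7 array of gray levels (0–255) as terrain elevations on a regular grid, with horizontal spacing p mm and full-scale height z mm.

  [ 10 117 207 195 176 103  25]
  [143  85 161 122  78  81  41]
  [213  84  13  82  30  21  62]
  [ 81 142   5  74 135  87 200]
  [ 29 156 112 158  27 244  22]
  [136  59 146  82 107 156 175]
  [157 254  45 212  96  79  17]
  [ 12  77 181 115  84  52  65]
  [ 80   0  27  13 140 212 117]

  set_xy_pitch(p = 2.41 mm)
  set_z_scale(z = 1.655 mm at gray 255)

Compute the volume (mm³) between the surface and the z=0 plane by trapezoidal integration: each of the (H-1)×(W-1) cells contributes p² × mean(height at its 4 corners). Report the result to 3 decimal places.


187.404

height_mm = gray/255 × 1.655; cell vol = 2.41² × mean(4 corners)
unit = 2.41² × 1.655 / (4×255) = 0.00942393 mm³ per gray-sum
row 0: Σ corner-gray over 6 cells = 2869  → 27.0372
row 1: Σ corner-gray over 6 cells = 1973  → 18.5934
row 2: Σ corner-gray over 6 cells = 1902  → 17.9243
row 3: Σ corner-gray over 6 cells = 2612  → 24.6153
row 4: Σ corner-gray over 6 cells = 2856  → 26.9147
row 5: Σ corner-gray over 6 cells = 2957  → 27.8666
row 6: Σ corner-gray over 6 cells = 2641  → 24.8886
row 7: Σ corner-gray over 6 cells = 2076  → 19.5641
Σ rows: total corner-gray = 19886  → 187.4042 mm³


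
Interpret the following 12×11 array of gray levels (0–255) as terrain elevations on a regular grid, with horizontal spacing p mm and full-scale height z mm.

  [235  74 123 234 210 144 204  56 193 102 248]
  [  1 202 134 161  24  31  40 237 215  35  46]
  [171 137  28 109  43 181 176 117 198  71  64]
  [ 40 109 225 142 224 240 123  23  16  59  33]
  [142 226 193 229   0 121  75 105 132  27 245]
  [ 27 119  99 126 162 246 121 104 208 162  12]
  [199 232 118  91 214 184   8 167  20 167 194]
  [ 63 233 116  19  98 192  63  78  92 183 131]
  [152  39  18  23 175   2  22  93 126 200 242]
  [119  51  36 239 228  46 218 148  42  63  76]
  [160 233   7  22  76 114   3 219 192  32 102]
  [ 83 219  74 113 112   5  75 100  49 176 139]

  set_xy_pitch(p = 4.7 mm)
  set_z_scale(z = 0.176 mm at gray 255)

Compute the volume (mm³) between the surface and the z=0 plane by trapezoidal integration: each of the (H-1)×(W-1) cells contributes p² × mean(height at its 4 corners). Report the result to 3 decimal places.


199.946

height_mm = gray/255 × 0.176; cell vol = 4.7² × mean(4 corners)
unit = 4.7² × 0.176 / (4×255) = 0.00381161 mm³ per gray-sum
row 0: Σ corner-gray over 10 cells = 5368  → 20.4607
row 1: Σ corner-gray over 10 cells = 4560  → 17.3809
row 2: Σ corner-gray over 10 cells = 4750  → 18.1051
row 3: Σ corner-gray over 10 cells = 4998  → 19.0504
row 4: Σ corner-gray over 10 cells = 5336  → 20.3387
row 5: Σ corner-gray over 10 cells = 5528  → 21.0706
row 6: Σ corner-gray over 10 cells = 5137  → 19.5802
row 7: Σ corner-gray over 10 cells = 4132  → 15.7496
row 8: Σ corner-gray over 10 cells = 4127  → 15.7305
row 9: Σ corner-gray over 10 cells = 4395  → 16.7520
row 10: Σ corner-gray over 10 cells = 4126  → 15.7267
Σ rows: total corner-gray = 52457  → 199.9455 mm³


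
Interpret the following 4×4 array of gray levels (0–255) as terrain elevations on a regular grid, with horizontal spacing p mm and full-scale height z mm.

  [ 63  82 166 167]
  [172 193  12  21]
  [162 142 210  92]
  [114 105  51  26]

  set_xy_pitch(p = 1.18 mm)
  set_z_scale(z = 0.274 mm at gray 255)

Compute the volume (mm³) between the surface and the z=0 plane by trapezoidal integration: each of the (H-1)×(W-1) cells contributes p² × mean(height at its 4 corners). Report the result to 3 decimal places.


1.608

height_mm = gray/255 × 0.274; cell vol = 1.18² × mean(4 corners)
unit = 1.18² × 0.274 / (4×255) = 0.000374037 mm³ per gray-sum
row 0: Σ corner-gray over 3 cells = 1329  → 0.4971
row 1: Σ corner-gray over 3 cells = 1561  → 0.5839
row 2: Σ corner-gray over 3 cells = 1410  → 0.5274
Σ rows: total corner-gray = 4300  → 1.6084 mm³


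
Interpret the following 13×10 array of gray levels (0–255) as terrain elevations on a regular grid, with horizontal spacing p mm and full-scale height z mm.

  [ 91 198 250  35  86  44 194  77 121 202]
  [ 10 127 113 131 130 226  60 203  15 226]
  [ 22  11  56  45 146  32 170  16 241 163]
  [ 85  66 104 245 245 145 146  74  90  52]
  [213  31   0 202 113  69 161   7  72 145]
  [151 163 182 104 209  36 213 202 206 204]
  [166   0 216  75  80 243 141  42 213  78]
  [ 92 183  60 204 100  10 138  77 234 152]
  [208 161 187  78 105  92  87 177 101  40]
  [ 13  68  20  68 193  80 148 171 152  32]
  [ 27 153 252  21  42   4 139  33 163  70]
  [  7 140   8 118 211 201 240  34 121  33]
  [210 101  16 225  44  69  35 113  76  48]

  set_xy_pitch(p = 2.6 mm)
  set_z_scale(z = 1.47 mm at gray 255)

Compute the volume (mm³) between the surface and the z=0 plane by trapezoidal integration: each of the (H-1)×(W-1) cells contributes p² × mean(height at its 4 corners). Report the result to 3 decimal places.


height_mm = gray/255 × 1.47; cell vol = 2.6² × mean(4 corners)
unit = 2.6² × 1.47 / (4×255) = 0.00974235 mm³ per gray-sum
row 0: Σ corner-gray over 9 cells = 4549  → 44.3180
row 1: Σ corner-gray over 9 cells = 3865  → 37.6542
row 2: Σ corner-gray over 9 cells = 3986  → 38.8330
row 3: Σ corner-gray over 9 cells = 4035  → 39.3104
row 4: Σ corner-gray over 9 cells = 4653  → 45.3312
row 5: Σ corner-gray over 9 cells = 5249  → 51.1376
row 6: Σ corner-gray over 9 cells = 4520  → 44.0354
row 7: Σ corner-gray over 9 cells = 4480  → 43.6457
row 8: Σ corner-gray over 9 cells = 4069  → 39.6416
row 9: Σ corner-gray over 9 cells = 3556  → 34.6438
row 10: Σ corner-gray over 9 cells = 3897  → 37.9659
row 11: Σ corner-gray over 9 cells = 3802  → 37.0404
Σ rows: total corner-gray = 50661  → 493.5573 mm³

493.557


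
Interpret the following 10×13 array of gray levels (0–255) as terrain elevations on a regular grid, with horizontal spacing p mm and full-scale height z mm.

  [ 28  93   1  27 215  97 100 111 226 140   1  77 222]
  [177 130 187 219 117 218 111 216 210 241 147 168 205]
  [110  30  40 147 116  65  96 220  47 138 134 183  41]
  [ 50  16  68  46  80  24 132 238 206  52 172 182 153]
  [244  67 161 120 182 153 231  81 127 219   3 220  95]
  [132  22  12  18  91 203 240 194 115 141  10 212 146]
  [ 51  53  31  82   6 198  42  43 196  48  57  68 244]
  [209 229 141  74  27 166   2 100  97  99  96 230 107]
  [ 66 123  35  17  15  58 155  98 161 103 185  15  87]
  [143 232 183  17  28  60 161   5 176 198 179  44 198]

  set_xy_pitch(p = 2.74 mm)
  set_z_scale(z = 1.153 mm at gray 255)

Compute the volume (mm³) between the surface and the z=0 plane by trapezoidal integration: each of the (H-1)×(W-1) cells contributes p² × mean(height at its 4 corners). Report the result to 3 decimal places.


height_mm = gray/255 × 1.153; cell vol = 2.74² × mean(4 corners)
unit = 2.74² × 1.153 / (4×255) = 0.00848653 mm³ per gray-sum
row 0: Σ corner-gray over 12 cells = 6736  → 57.1653
row 1: Σ corner-gray over 12 cells = 6893  → 58.4977
row 2: Σ corner-gray over 12 cells = 5218  → 44.2827
row 3: Σ corner-gray over 12 cells = 6102  → 51.7848
row 4: Σ corner-gray over 12 cells = 6261  → 53.1342
row 5: Σ corner-gray over 12 cells = 4737  → 40.2007
row 6: Σ corner-gray over 12 cells = 4781  → 40.5741
row 7: Σ corner-gray over 12 cells = 4921  → 41.7622
row 8: Σ corner-gray over 12 cells = 4990  → 42.3478
Σ rows: total corner-gray = 50639  → 429.7495 mm³

429.750


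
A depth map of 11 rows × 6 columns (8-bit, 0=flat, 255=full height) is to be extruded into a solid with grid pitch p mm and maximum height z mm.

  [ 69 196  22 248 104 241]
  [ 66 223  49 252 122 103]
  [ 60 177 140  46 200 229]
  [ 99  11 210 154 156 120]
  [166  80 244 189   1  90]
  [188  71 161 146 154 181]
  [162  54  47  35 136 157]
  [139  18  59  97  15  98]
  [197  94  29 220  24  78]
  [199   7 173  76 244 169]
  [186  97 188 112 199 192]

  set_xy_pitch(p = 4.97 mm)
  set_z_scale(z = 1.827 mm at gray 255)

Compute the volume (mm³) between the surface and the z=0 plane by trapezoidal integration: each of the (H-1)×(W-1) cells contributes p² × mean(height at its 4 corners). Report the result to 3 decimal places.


height_mm = gray/255 × 1.827; cell vol = 4.97² × mean(4 corners)
unit = 4.97² × 1.827 / (4×255) = 0.0442437 mm³ per gray-sum
row 0: Σ corner-gray over 5 cells = 2911  → 128.7933
row 1: Σ corner-gray over 5 cells = 2876  → 127.2448
row 2: Σ corner-gray over 5 cells = 2696  → 119.2809
row 3: Σ corner-gray over 5 cells = 2565  → 113.4850
row 4: Σ corner-gray over 5 cells = 2717  → 120.2101
row 5: Σ corner-gray over 5 cells = 2296  → 101.5835
row 6: Σ corner-gray over 5 cells = 1478  → 65.3921
row 7: Σ corner-gray over 5 cells = 1624  → 71.8517
row 8: Σ corner-gray over 5 cells = 2377  → 105.1672
row 9: Σ corner-gray over 5 cells = 2938  → 129.9879
Σ rows: total corner-gray = 24478  → 1082.9966 mm³

1082.997


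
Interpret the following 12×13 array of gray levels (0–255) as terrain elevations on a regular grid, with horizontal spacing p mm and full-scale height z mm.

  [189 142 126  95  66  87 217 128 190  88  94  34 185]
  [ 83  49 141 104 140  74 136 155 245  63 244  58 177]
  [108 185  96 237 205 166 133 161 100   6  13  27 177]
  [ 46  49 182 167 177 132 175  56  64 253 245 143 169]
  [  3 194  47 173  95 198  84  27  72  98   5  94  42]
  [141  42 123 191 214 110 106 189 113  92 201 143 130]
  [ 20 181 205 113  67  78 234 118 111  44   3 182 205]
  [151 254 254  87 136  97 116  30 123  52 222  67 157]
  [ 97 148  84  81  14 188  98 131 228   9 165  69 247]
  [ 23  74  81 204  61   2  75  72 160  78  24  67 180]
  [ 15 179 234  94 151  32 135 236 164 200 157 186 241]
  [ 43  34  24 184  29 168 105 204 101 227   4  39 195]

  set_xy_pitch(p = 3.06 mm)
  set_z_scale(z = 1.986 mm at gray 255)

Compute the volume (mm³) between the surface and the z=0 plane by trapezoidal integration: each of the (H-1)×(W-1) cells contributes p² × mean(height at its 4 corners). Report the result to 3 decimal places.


height_mm = gray/255 × 1.986; cell vol = 3.06² × mean(4 corners)
unit = 3.06² × 1.986 / (4×255) = 0.0182315 mm³ per gray-sum
row 0: Σ corner-gray over 12 cells = 5986  → 109.1336
row 1: Σ corner-gray over 12 cells = 6021  → 109.7717
row 2: Σ corner-gray over 12 cells = 6444  → 117.4837
row 3: Σ corner-gray over 12 cells = 5720  → 104.2841
row 4: Σ corner-gray over 12 cells = 5538  → 100.9659
row 5: Σ corner-gray over 12 cells = 6216  → 113.3269
row 6: Σ corner-gray over 12 cells = 6081  → 110.8656
row 7: Σ corner-gray over 12 cells = 5958  → 108.6232
row 8: Σ corner-gray over 12 cells = 4773  → 87.0189
row 9: Σ corner-gray over 12 cells = 5791  → 105.5785
row 10: Σ corner-gray over 12 cells = 6268  → 114.2749
Σ rows: total corner-gray = 64796  → 1181.3270 mm³

1181.327


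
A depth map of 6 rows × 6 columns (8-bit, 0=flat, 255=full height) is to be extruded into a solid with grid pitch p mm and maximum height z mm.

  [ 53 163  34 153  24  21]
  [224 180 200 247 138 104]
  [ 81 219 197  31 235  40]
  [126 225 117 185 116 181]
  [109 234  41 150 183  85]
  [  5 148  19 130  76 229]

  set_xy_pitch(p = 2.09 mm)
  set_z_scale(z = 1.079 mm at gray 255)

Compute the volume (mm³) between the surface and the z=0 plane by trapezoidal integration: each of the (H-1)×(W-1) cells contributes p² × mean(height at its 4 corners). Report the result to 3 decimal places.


height_mm = gray/255 × 1.079; cell vol = 2.09² × mean(4 corners)
unit = 2.09² × 1.079 / (4×255) = 0.00462076 mm³ per gray-sum
row 0: Σ corner-gray over 5 cells = 2680  → 12.3836
row 1: Σ corner-gray over 5 cells = 3343  → 15.4472
row 2: Σ corner-gray over 5 cells = 3078  → 14.2227
row 3: Σ corner-gray over 5 cells = 3003  → 13.8762
row 4: Σ corner-gray over 5 cells = 2390  → 11.0436
Σ rows: total corner-gray = 14494  → 66.9734 mm³

66.973


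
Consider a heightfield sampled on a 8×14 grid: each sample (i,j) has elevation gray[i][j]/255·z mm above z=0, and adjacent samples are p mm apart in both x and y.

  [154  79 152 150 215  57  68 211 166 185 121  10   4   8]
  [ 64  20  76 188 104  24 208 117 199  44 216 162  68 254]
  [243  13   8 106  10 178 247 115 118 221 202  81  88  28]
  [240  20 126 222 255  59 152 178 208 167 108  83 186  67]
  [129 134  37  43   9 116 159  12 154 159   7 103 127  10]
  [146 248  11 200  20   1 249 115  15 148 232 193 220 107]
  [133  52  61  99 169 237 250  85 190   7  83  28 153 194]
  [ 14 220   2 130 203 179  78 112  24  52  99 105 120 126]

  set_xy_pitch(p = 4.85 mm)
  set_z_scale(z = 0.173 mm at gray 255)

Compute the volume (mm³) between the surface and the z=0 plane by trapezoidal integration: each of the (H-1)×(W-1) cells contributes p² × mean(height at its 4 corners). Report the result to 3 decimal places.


174.856

height_mm = gray/255 × 0.173; cell vol = 4.85² × mean(4 corners)
unit = 4.85² × 0.173 / (4×255) = 0.0039896 mm³ per gray-sum
row 0: Σ corner-gray over 13 cells = 6168  → 24.6079
row 1: Σ corner-gray over 13 cells = 6215  → 24.7954
row 2: Σ corner-gray over 13 cells = 6880  → 27.4485
row 3: Σ corner-gray over 13 cells = 6094  → 24.3126
row 4: Σ corner-gray over 13 cells = 5816  → 23.2035
row 5: Σ corner-gray over 13 cells = 6712  → 26.7782
row 6: Σ corner-gray over 13 cells = 5943  → 23.7102
Σ rows: total corner-gray = 43828  → 174.8562 mm³
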